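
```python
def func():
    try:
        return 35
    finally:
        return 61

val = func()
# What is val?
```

Step-by-step execution trace:
1. `func()` enters try: `return 35` sets pending return value 35.
2. Before returning, `finally: return 61` runs and overrides the pending return.
3. func() returns 61 → val = 61.
Result: 61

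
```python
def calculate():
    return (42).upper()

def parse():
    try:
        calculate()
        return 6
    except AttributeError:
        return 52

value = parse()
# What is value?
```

Step-by-step execution trace:
1. `parse()` calls `calculate()`.
2. `calculate()` evaluates `(42).upper()`, which raises AttributeError; it propagates to the caller.
3. `return 6` is not reached.
4. `except AttributeError` in parse matches → returns 52.
5. value = 52.
Result: 52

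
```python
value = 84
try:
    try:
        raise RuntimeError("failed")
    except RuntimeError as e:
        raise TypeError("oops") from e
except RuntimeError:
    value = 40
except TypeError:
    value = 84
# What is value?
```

Step-by-step execution trace:
1. Inner try raises RuntimeError; inner `except RuntimeError as e` catches it.
2. `raise TypeError(...) from e` raises TypeError (RuntimeError is attached as __cause__, but only TypeError is active).
3. Outer `except RuntimeError` does not match TypeError; skipped.
4. Outer `except TypeError` matches → value = 84.
Result: 84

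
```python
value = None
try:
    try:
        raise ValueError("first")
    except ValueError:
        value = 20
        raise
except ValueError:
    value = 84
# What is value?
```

Step-by-step execution trace:
1. Inner try: `raise ValueError("first")` raises ValueError.
2. Inner `except ValueError` matches → value = 20.
3. bare `raise` re-raises the same ValueError.
4. Outer `except ValueError` matches → value = 84.
Result: 84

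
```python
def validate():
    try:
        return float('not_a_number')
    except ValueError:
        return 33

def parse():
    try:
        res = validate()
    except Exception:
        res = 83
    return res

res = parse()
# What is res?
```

Step-by-step execution trace:
1. `parse()` calls `validate()`.
2. In validate: `float('not_a_number')` raises ValueError; `except ValueError` catches it → returns 33.
3. In parse: `res = validate()` → res = 33. No exception reaches parse.
4. `except Exception` is skipped; parse returns 33.
5. res = 33.
Result: 33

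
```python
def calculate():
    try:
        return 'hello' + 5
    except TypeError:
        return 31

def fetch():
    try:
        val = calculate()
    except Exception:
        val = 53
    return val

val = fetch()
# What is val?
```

Step-by-step execution trace:
1. `fetch()` calls `calculate()`.
2. In calculate: `'hello' + 5` raises TypeError; `except TypeError` catches it → returns 31.
3. In fetch: `val = calculate()` → val = 31. No exception reaches fetch.
4. `except Exception` is skipped; fetch returns 31.
5. val = 31.
Result: 31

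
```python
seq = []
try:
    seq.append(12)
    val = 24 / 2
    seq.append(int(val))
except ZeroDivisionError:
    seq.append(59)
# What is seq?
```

Step-by-step execution trace:
1. try: `seq.append(12)` → seq = [12].
2. `val = 24 / 2` → val = 12.0. No exception raised.
3. `seq.append(int(val))` → seq = [12, 12].
4. `except ZeroDivisionError` is skipped (no exception was raised).
Result: [12, 12]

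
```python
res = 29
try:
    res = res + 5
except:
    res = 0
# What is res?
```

Step-by-step execution trace:
1. res starts at 29.
2. try: `res = res + 5` → res = 34. No exception raised.
3. `except` is skipped.
Result: 34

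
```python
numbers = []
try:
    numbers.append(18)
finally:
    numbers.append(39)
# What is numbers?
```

Step-by-step execution trace:
1. try: `numbers.append(18)` → numbers = [18].
2. The try body completes without raising.
3. finally always runs: `numbers.append(39)` → numbers = [18, 39].
Result: [18, 39]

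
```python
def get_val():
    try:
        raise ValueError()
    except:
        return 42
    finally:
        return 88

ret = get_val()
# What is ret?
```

Step-by-step execution trace:
1. `get_val()` enters try: `raise ValueError()` raises ValueError.
2. bare `except` matches → `return 42` sets pending return value 42.
3. Before returning, `finally: return 88` runs and overrides the pending return.
4. get_val() returns 88 → ret = 88.
Result: 88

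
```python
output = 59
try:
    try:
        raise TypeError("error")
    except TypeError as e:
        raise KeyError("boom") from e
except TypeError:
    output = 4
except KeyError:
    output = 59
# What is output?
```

Step-by-step execution trace:
1. Inner try raises TypeError; inner `except TypeError as e` catches it.
2. `raise KeyError(...) from e` raises KeyError (TypeError is attached as __cause__, but only KeyError is active).
3. Outer `except TypeError` does not match KeyError; skipped.
4. Outer `except KeyError` matches → output = 59.
Result: 59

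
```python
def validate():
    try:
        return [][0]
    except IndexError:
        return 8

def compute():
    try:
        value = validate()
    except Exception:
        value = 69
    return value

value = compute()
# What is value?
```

Step-by-step execution trace:
1. `compute()` calls `validate()`.
2. In validate: `[][0]` raises IndexError; `except IndexError` catches it → returns 8.
3. In compute: `value = validate()` → value = 8. No exception reaches compute.
4. `except Exception` is skipped; compute returns 8.
5. value = 8.
Result: 8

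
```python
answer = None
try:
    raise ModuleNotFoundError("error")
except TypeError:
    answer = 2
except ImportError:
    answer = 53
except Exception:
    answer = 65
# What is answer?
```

Step-by-step execution trace:
1. `raise ModuleNotFoundError(...)` raises ModuleNotFoundError.
2. `except TypeError` does not match (ModuleNotFoundError is not a subclass of TypeError); skipped.
3. `except ImportError` matches (ModuleNotFoundError is a subclass of ImportError) → answer = 53.
4. `except Exception` is not reached.
Result: 53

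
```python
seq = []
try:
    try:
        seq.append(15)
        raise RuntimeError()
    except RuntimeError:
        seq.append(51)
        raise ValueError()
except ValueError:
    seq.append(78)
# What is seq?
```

Step-by-step execution trace:
1. Inner try: `seq.append(15)` → seq = [15].
2. `raise RuntimeError()` raises RuntimeError.
3. Inner `except RuntimeError` matches → `seq.append(51)` → seq = [15, 51].
4. `raise ValueError()` raises ValueError; propagates to outer try.
5. Outer `except ValueError` matches → `seq.append(78)` → seq = [15, 51, 78].
Result: [15, 51, 78]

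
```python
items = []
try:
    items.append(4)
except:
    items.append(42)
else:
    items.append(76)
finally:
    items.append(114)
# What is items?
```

Step-by-step execution trace:
1. try: `items.append(4)` → items = [4]. No exception raised.
2. `except` is skipped.
3. `else` runs: `items.append(76)` → items = [4, 76].
4. `finally` always runs: `items.append(114)` → items = [4, 76, 114].
Result: [4, 76, 114]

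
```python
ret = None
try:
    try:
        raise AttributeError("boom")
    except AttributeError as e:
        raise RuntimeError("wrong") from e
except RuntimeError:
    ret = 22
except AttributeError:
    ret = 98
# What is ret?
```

Step-by-step execution trace:
1. Inner try raises AttributeError; inner `except AttributeError as e` catches it.
2. `raise RuntimeError(...) from e` raises RuntimeError (AttributeError is attached as __cause__, but only RuntimeError is active).
3. Outer `except RuntimeError` matches → ret = 22.
4. `except AttributeError` is not reached.
Result: 22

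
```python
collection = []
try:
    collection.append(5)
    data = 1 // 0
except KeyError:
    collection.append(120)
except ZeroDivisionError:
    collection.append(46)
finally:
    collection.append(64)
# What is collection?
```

Step-by-step execution trace:
1. try: `collection.append(5)` → collection = [5].
2. `data = 1 // 0` raises ZeroDivisionError.
3. `except KeyError` does not match ZeroDivisionError; skipped.
4. `except ZeroDivisionError` matches → `collection.append(46)` → collection = [5, 46].
5. finally always runs: `collection.append(64)` → collection = [5, 46, 64].
Result: [5, 46, 64]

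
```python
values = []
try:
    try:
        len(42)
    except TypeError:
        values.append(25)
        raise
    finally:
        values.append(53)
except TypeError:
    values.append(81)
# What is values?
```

Step-by-step execution trace:
1. Inner try: `len(42)` raises TypeError.
2. Inner `except TypeError` matches → `values.append(25)` → values = [25].
3. bare `raise` re-raises TypeError.
4. Inner `finally` runs during unwinding: `values.append(53)` → values = [25, 53].
5. Outer `except TypeError` matches → `values.append(81)` → values = [25, 53, 81].
Result: [25, 53, 81]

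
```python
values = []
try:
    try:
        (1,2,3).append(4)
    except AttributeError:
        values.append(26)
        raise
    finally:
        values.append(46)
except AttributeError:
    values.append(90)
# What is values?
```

Step-by-step execution trace:
1. Inner try: `(1,2,3).append(4)` raises AttributeError.
2. Inner `except AttributeError` matches → `values.append(26)` → values = [26].
3. bare `raise` re-raises AttributeError.
4. Inner `finally` runs during unwinding: `values.append(46)` → values = [26, 46].
5. Outer `except AttributeError` matches → `values.append(90)` → values = [26, 46, 90].
Result: [26, 46, 90]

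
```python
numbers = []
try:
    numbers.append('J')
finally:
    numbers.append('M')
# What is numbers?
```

Step-by-step execution trace:
1. try: `numbers.append('J')` → numbers = ['J'].
2. The try body completes without raising.
3. finally always runs: `numbers.append('M')` → numbers = ['J', 'M'].
Result: ['J', 'M']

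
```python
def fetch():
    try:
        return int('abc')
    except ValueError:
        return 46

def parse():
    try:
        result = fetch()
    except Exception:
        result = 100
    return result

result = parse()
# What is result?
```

Step-by-step execution trace:
1. `parse()` calls `fetch()`.
2. In fetch: `int('abc')` raises ValueError; `except ValueError` catches it → returns 46.
3. In parse: `result = fetch()` → result = 46. No exception reaches parse.
4. `except Exception` is skipped; parse returns 46.
5. result = 46.
Result: 46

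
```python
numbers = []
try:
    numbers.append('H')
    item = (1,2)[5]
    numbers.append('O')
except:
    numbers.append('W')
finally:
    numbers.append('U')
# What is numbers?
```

Step-by-step execution trace:
1. try: `numbers.append('H')` → numbers = ['H'].
2. `item = (1,2)[5]` raises IndexError; `numbers.append('O')` is not reached.
3. bare `except` matches → `numbers.append('W')` → numbers = ['H', 'W'].
4. finally always runs: `numbers.append('U')` → numbers = ['H', 'W', 'U'].
Result: ['H', 'W', 'U']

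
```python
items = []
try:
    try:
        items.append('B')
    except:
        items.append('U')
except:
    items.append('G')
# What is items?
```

Step-by-step execution trace:
1. Inner try: `items.append('B')` → items = ['B']. No exception raised.
2. Inner `except` is skipped.
3. Inner try completes normally; outer `except` is skipped.
Result: ['B']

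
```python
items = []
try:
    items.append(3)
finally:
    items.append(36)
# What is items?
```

Step-by-step execution trace:
1. try: `items.append(3)` → items = [3].
2. The try body completes without raising.
3. finally always runs: `items.append(36)` → items = [3, 36].
Result: [3, 36]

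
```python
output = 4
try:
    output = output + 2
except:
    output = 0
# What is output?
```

Step-by-step execution trace:
1. output starts at 4.
2. try: `output = output + 2` → output = 6. No exception raised.
3. `except` is skipped.
Result: 6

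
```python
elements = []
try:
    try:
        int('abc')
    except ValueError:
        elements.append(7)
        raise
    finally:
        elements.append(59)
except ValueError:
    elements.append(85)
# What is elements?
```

Step-by-step execution trace:
1. Inner try: `int('abc')` raises ValueError.
2. Inner `except ValueError` matches → `elements.append(7)` → elements = [7].
3. bare `raise` re-raises ValueError.
4. Inner `finally` runs during unwinding: `elements.append(59)` → elements = [7, 59].
5. Outer `except ValueError` matches → `elements.append(85)` → elements = [7, 59, 85].
Result: [7, 59, 85]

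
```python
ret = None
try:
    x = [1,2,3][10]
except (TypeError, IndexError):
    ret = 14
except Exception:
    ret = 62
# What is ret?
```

Step-by-step execution trace:
1. `x = [1,2,3][10]` raises IndexError.
2. `except (TypeError, IndexError)` matches (IndexError is in the tuple) → ret = 14.
3. `except Exception` is not reached.
Result: 14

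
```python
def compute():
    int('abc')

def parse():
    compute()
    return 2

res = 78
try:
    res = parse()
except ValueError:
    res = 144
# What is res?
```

Step-by-step execution trace:
1. res starts at 78.
2. try: `parse()` calls `compute()`.
3. `compute()` evaluates `int('abc')`, which raises ValueError; it propagates through parse (uncaught).
4. `return 2` in parse is not reached; the assignment to res does not complete.
5. `except ValueError` matches → res = 144.
Result: 144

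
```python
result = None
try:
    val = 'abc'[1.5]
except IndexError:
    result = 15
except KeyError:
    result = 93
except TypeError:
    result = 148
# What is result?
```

Step-by-step execution trace:
1. `val = 'abc'[1.5]` raises TypeError.
2. `except IndexError` does not match TypeError; skipped.
3. `except KeyError` does not match TypeError; skipped.
4. `except TypeError` matches → result = 148.
Result: 148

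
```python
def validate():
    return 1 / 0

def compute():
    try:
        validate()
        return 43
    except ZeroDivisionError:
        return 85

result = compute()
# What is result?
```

Step-by-step execution trace:
1. `compute()` calls `validate()`.
2. `validate()` evaluates `1 / 0`, which raises ZeroDivisionError; it propagates to the caller.
3. `return 43` is not reached.
4. `except ZeroDivisionError` in compute matches → returns 85.
5. result = 85.
Result: 85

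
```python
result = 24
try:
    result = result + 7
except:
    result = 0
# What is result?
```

Step-by-step execution trace:
1. result starts at 24.
2. try: `result = result + 7` → result = 31. No exception raised.
3. `except` is skipped.
Result: 31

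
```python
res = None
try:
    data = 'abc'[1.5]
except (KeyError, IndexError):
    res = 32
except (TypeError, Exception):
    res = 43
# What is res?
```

Step-by-step execution trace:
1. `data = 'abc'[1.5]` raises TypeError.
2. `except (KeyError, IndexError)` does not match TypeError; skipped.
3. `except (TypeError, Exception)` matches (TypeError is in the tuple) → res = 43.
Result: 43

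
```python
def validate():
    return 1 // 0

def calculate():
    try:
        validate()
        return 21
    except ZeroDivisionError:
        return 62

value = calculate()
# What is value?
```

Step-by-step execution trace:
1. `calculate()` calls `validate()`.
2. `validate()` evaluates `1 // 0`, which raises ZeroDivisionError; it propagates to the caller.
3. `return 21` is not reached.
4. `except ZeroDivisionError` in calculate matches → returns 62.
5. value = 62.
Result: 62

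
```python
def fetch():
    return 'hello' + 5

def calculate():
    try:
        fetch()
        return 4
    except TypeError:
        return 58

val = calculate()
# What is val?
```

Step-by-step execution trace:
1. `calculate()` calls `fetch()`.
2. `fetch()` evaluates `'hello' + 5`, which raises TypeError; it propagates to the caller.
3. `return 4` is not reached.
4. `except TypeError` in calculate matches → returns 58.
5. val = 58.
Result: 58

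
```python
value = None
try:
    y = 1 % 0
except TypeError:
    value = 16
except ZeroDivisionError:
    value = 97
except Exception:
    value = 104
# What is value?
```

Step-by-step execution trace:
1. `y = 1 % 0` raises ZeroDivisionError.
2. `except TypeError` does not match ZeroDivisionError; skipped.
3. `except ZeroDivisionError` matches → value = 97.
4. Remaining except clauses are skipped.
Result: 97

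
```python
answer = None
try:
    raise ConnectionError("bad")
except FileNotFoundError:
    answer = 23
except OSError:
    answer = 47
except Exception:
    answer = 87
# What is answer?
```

Step-by-step execution trace:
1. `raise ConnectionError(...)` raises ConnectionError.
2. `except FileNotFoundError` does not match (ConnectionError is not a subclass of FileNotFoundError); skipped.
3. `except OSError` matches (ConnectionError is a subclass of OSError) → answer = 47.
4. `except Exception` is not reached.
Result: 47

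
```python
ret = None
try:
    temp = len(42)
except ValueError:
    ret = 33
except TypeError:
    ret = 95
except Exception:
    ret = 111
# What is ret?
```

Step-by-step execution trace:
1. `temp = len(42)` raises TypeError.
2. `except ValueError` does not match TypeError; skipped.
3. `except TypeError` matches → ret = 95.
4. Remaining except clauses are skipped.
Result: 95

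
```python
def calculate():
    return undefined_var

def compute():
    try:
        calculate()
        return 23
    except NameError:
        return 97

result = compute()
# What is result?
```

Step-by-step execution trace:
1. `compute()` calls `calculate()`.
2. `calculate()` evaluates `undefined_var`, which raises NameError; it propagates to the caller.
3. `return 23` is not reached.
4. `except NameError` in compute matches → returns 97.
5. result = 97.
Result: 97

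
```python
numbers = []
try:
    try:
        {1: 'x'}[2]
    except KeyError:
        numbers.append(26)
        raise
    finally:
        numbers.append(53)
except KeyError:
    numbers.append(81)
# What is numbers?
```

Step-by-step execution trace:
1. Inner try: `{1: 'x'}[2]` raises KeyError.
2. Inner `except KeyError` matches → `numbers.append(26)` → numbers = [26].
3. bare `raise` re-raises KeyError.
4. Inner `finally` runs during unwinding: `numbers.append(53)` → numbers = [26, 53].
5. Outer `except KeyError` matches → `numbers.append(81)` → numbers = [26, 53, 81].
Result: [26, 53, 81]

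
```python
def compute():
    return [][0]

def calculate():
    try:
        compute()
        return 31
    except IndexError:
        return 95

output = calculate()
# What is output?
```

Step-by-step execution trace:
1. `calculate()` calls `compute()`.
2. `compute()` evaluates `[][0]`, which raises IndexError; it propagates to the caller.
3. `return 31` is not reached.
4. `except IndexError` in calculate matches → returns 95.
5. output = 95.
Result: 95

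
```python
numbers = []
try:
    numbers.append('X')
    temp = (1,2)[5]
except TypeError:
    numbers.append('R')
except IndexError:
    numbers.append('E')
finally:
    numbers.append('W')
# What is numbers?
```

Step-by-step execution trace:
1. try: `numbers.append('X')` → numbers = ['X'].
2. `temp = (1,2)[5]` raises IndexError.
3. `except TypeError` does not match IndexError; skipped.
4. `except IndexError` matches → `numbers.append('E')` → numbers = ['X', 'E'].
5. finally always runs: `numbers.append('W')` → numbers = ['X', 'E', 'W'].
Result: ['X', 'E', 'W']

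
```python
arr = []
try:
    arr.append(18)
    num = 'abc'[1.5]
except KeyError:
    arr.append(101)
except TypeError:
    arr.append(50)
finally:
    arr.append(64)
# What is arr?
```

Step-by-step execution trace:
1. try: `arr.append(18)` → arr = [18].
2. `num = 'abc'[1.5]` raises TypeError.
3. `except KeyError` does not match TypeError; skipped.
4. `except TypeError` matches → `arr.append(50)` → arr = [18, 50].
5. finally always runs: `arr.append(64)` → arr = [18, 50, 64].
Result: [18, 50, 64]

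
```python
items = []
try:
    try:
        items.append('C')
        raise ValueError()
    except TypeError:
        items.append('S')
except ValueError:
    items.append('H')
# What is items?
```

Step-by-step execution trace:
1. Inner try: `items.append('C')` → items = ['C'].
2. `raise ValueError()` raises ValueError.
3. Inner `except TypeError` does not match ValueError; exception propagates to outer try.
4. Outer `except ValueError` matches → `items.append('H')` → items = ['C', 'H'].
Result: ['C', 'H']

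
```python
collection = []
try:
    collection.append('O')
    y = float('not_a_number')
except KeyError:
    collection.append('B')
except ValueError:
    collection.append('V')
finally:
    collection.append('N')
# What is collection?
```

Step-by-step execution trace:
1. try: `collection.append('O')` → collection = ['O'].
2. `y = float('not_a_number')` raises ValueError.
3. `except KeyError` does not match ValueError; skipped.
4. `except ValueError` matches → `collection.append('V')` → collection = ['O', 'V'].
5. finally always runs: `collection.append('N')` → collection = ['O', 'V', 'N'].
Result: ['O', 'V', 'N']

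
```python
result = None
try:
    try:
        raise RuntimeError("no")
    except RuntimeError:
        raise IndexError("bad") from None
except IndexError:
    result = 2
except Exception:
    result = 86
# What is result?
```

Step-by-step execution trace:
1. Inner try raises RuntimeError; inner `except RuntimeError` catches it.
2. `raise IndexError(...) from None` raises IndexError (from None suppresses __context__, but the active exception is still IndexError).
3. Outer `except IndexError` matches → result = 2.
4. `except Exception` is not reached.
Result: 2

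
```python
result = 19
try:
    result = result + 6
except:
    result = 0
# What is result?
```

Step-by-step execution trace:
1. result starts at 19.
2. try: `result = result + 6` → result = 25. No exception raised.
3. `except` is skipped.
Result: 25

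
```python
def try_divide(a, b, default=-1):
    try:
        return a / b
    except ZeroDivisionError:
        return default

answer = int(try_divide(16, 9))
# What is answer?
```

Step-by-step execution trace:
1. `try_divide(16, 9)` enters try: `return 16 / 9` → returns 1.7777777777777777. No exception raised.
2. `except ZeroDivisionError` is skipped.
3. `int(1.7777777777777777)` → 1 → answer = 1.
Result: 1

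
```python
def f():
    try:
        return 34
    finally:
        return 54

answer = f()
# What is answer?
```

Step-by-step execution trace:
1. `f()` enters try: `return 34` sets pending return value 34.
2. Before returning, `finally: return 54` runs and overrides the pending return.
3. f() returns 54 → answer = 54.
Result: 54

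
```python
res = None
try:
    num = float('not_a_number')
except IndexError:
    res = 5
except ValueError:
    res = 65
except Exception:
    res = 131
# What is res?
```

Step-by-step execution trace:
1. `num = float('not_a_number')` raises ValueError.
2. `except IndexError` does not match ValueError; skipped.
3. `except ValueError` matches → res = 65.
4. Remaining except clauses are skipped.
Result: 65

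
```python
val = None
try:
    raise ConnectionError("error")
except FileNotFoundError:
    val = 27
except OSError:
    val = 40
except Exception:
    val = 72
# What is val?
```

Step-by-step execution trace:
1. `raise ConnectionError(...)` raises ConnectionError.
2. `except FileNotFoundError` does not match (ConnectionError is not a subclass of FileNotFoundError); skipped.
3. `except OSError` matches (ConnectionError is a subclass of OSError) → val = 40.
4. `except Exception` is not reached.
Result: 40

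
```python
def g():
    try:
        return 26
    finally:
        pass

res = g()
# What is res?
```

Step-by-step execution trace:
1. `g()` enters try: `return 26` sets pending return value 26.
2. Before returning, `finally: pass` runs (no effect).
3. g() returns 26 → res = 26.
Result: 26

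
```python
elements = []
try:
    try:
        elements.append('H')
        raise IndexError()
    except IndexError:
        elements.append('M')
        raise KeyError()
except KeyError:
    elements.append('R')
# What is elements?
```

Step-by-step execution trace:
1. Inner try: `elements.append('H')` → elements = ['H'].
2. `raise IndexError()` raises IndexError.
3. Inner `except IndexError` matches → `elements.append('M')` → elements = ['H', 'M'].
4. `raise KeyError()` raises KeyError; propagates to outer try.
5. Outer `except KeyError` matches → `elements.append('R')` → elements = ['H', 'M', 'R'].
Result: ['H', 'M', 'R']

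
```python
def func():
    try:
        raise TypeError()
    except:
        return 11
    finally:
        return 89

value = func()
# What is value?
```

Step-by-step execution trace:
1. `func()` enters try: `raise TypeError()` raises TypeError.
2. bare `except` matches → `return 11` sets pending return value 11.
3. Before returning, `finally: return 89` runs and overrides the pending return.
4. func() returns 89 → value = 89.
Result: 89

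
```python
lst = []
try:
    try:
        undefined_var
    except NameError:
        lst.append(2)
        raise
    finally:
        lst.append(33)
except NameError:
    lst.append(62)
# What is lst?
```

Step-by-step execution trace:
1. Inner try: `undefined_var` raises NameError.
2. Inner `except NameError` matches → `lst.append(2)` → lst = [2].
3. bare `raise` re-raises NameError.
4. Inner `finally` runs during unwinding: `lst.append(33)` → lst = [2, 33].
5. Outer `except NameError` matches → `lst.append(62)` → lst = [2, 33, 62].
Result: [2, 33, 62]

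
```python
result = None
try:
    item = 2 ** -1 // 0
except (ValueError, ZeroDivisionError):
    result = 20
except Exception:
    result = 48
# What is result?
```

Step-by-step execution trace:
1. `item = 2 ** -1 // 0` raises ZeroDivisionError.
2. `except (ValueError, ZeroDivisionError)` matches (ZeroDivisionError is in the tuple) → result = 20.
3. `except Exception` is not reached.
Result: 20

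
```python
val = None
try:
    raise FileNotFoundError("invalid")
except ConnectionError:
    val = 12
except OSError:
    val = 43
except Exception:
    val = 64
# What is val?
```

Step-by-step execution trace:
1. `raise FileNotFoundError(...)` raises FileNotFoundError.
2. `except ConnectionError` does not match (FileNotFoundError is not a subclass of ConnectionError); skipped.
3. `except OSError` matches (FileNotFoundError is a subclass of OSError) → val = 43.
4. `except Exception` is not reached.
Result: 43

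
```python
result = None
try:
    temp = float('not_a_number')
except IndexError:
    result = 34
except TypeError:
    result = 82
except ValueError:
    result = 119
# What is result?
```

Step-by-step execution trace:
1. `temp = float('not_a_number')` raises ValueError.
2. `except IndexError` does not match ValueError; skipped.
3. `except TypeError` does not match ValueError; skipped.
4. `except ValueError` matches → result = 119.
Result: 119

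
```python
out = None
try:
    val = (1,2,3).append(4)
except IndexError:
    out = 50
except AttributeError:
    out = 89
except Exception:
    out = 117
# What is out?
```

Step-by-step execution trace:
1. `val = (1,2,3).append(4)` raises AttributeError.
2. `except IndexError` does not match AttributeError; skipped.
3. `except AttributeError` matches → out = 89.
4. Remaining except clauses are skipped.
Result: 89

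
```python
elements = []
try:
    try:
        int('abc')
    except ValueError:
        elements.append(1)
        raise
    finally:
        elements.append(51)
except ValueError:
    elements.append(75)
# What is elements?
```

Step-by-step execution trace:
1. Inner try: `int('abc')` raises ValueError.
2. Inner `except ValueError` matches → `elements.append(1)` → elements = [1].
3. bare `raise` re-raises ValueError.
4. Inner `finally` runs during unwinding: `elements.append(51)` → elements = [1, 51].
5. Outer `except ValueError` matches → `elements.append(75)` → elements = [1, 51, 75].
Result: [1, 51, 75]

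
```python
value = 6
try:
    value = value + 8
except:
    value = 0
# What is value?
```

Step-by-step execution trace:
1. value starts at 6.
2. try: `value = value + 8` → value = 14. No exception raised.
3. `except` is skipped.
Result: 14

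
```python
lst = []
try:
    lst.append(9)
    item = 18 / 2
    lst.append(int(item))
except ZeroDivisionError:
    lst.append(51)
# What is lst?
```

Step-by-step execution trace:
1. try: `lst.append(9)` → lst = [9].
2. `item = 18 / 2` → item = 9.0. No exception raised.
3. `lst.append(int(item))` → lst = [9, 9].
4. `except ZeroDivisionError` is skipped (no exception was raised).
Result: [9, 9]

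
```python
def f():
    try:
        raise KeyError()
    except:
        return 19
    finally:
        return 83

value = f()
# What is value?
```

Step-by-step execution trace:
1. `f()` enters try: `raise KeyError()` raises KeyError.
2. bare `except` matches → `return 19` sets pending return value 19.
3. Before returning, `finally: return 83` runs and overrides the pending return.
4. f() returns 83 → value = 83.
Result: 83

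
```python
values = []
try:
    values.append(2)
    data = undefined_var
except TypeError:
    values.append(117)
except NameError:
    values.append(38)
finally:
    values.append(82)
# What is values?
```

Step-by-step execution trace:
1. try: `values.append(2)` → values = [2].
2. `data = undefined_var` raises NameError.
3. `except TypeError` does not match NameError; skipped.
4. `except NameError` matches → `values.append(38)` → values = [2, 38].
5. finally always runs: `values.append(82)` → values = [2, 38, 82].
Result: [2, 38, 82]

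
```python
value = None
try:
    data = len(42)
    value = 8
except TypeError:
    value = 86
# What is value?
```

Step-by-step execution trace:
1. `data = len(42)` raises TypeError.
2. `value = 8` is not reached.
3. `except TypeError` matches → value = 86.
Result: 86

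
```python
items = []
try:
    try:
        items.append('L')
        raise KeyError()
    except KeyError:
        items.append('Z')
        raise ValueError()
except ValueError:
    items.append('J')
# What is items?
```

Step-by-step execution trace:
1. Inner try: `items.append('L')` → items = ['L'].
2. `raise KeyError()` raises KeyError.
3. Inner `except KeyError` matches → `items.append('Z')` → items = ['L', 'Z'].
4. `raise ValueError()` raises ValueError; propagates to outer try.
5. Outer `except ValueError` matches → `items.append('J')` → items = ['L', 'Z', 'J'].
Result: ['L', 'Z', 'J']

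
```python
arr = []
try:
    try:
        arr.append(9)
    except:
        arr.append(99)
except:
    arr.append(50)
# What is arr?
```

Step-by-step execution trace:
1. Inner try: `arr.append(9)` → arr = [9]. No exception raised.
2. Inner `except` is skipped.
3. Inner try completes normally; outer `except` is skipped.
Result: [9]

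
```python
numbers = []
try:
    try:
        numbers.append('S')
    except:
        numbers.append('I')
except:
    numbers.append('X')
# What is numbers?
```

Step-by-step execution trace:
1. Inner try: `numbers.append('S')` → numbers = ['S']. No exception raised.
2. Inner `except` is skipped.
3. Inner try completes normally; outer `except` is skipped.
Result: ['S']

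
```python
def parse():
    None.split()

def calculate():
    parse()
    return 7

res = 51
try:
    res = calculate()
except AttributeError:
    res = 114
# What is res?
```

Step-by-step execution trace:
1. res starts at 51.
2. try: `calculate()` calls `parse()`.
3. `parse()` evaluates `None.split()`, which raises AttributeError; it propagates through calculate (uncaught).
4. `return 7` in calculate is not reached; the assignment to res does not complete.
5. `except AttributeError` matches → res = 114.
Result: 114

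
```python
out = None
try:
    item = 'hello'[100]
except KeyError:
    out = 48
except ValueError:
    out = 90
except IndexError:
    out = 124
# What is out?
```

Step-by-step execution trace:
1. `item = 'hello'[100]` raises IndexError.
2. `except KeyError` does not match IndexError; skipped.
3. `except ValueError` does not match IndexError; skipped.
4. `except IndexError` matches → out = 124.
Result: 124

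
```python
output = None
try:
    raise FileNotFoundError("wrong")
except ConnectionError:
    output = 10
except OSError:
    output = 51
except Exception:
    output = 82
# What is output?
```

Step-by-step execution trace:
1. `raise FileNotFoundError(...)` raises FileNotFoundError.
2. `except ConnectionError` does not match (FileNotFoundError is not a subclass of ConnectionError); skipped.
3. `except OSError` matches (FileNotFoundError is a subclass of OSError) → output = 51.
4. `except Exception` is not reached.
Result: 51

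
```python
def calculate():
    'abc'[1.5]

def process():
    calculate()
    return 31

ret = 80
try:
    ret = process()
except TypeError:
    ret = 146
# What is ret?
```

Step-by-step execution trace:
1. ret starts at 80.
2. try: `process()` calls `calculate()`.
3. `calculate()` evaluates `'abc'[1.5]`, which raises TypeError; it propagates through process (uncaught).
4. `return 31` in process is not reached; the assignment to ret does not complete.
5. `except TypeError` matches → ret = 146.
Result: 146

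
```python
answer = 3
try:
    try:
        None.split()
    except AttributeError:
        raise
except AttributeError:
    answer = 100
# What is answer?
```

Step-by-step execution trace:
1. Inner try: `None.split()` raises AttributeError.
2. Inner `except AttributeError` matches; bare `raise` re-raises the same AttributeError.
3. Outer `except AttributeError` matches → answer = 100.
Result: 100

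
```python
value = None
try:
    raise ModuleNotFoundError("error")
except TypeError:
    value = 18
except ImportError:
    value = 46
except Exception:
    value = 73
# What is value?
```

Step-by-step execution trace:
1. `raise ModuleNotFoundError(...)` raises ModuleNotFoundError.
2. `except TypeError` does not match (ModuleNotFoundError is not a subclass of TypeError); skipped.
3. `except ImportError` matches (ModuleNotFoundError is a subclass of ImportError) → value = 46.
4. `except Exception` is not reached.
Result: 46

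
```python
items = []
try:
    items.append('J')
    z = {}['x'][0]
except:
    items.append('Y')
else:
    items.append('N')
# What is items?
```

Step-by-step execution trace:
1. try: `items.append('J')` → items = ['J'].
2. `z = {}['x'][0]` raises KeyError.
3. bare `except` matches → `items.append('Y')` → items = ['J', 'Y'].
4. `else` is skipped (an exception was raised).
Result: ['J', 'Y']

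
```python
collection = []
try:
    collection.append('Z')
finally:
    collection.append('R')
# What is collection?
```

Step-by-step execution trace:
1. try: `collection.append('Z')` → collection = ['Z'].
2. The try body completes without raising.
3. finally always runs: `collection.append('R')` → collection = ['Z', 'R'].
Result: ['Z', 'R']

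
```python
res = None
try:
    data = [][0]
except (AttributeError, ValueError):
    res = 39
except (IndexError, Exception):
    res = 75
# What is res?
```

Step-by-step execution trace:
1. `data = [][0]` raises IndexError.
2. `except (AttributeError, ValueError)` does not match IndexError; skipped.
3. `except (IndexError, Exception)` matches (IndexError is in the tuple) → res = 75.
Result: 75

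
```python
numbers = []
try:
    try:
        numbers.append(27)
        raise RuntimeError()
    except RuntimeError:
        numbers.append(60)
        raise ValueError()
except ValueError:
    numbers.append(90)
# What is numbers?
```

Step-by-step execution trace:
1. Inner try: `numbers.append(27)` → numbers = [27].
2. `raise RuntimeError()` raises RuntimeError.
3. Inner `except RuntimeError` matches → `numbers.append(60)` → numbers = [27, 60].
4. `raise ValueError()` raises ValueError; propagates to outer try.
5. Outer `except ValueError` matches → `numbers.append(90)` → numbers = [27, 60, 90].
Result: [27, 60, 90]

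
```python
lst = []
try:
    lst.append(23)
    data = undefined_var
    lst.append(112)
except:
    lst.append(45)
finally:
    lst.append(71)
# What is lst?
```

Step-by-step execution trace:
1. try: `lst.append(23)` → lst = [23].
2. `data = undefined_var` raises NameError; `lst.append(112)` is not reached.
3. bare `except` matches → `lst.append(45)` → lst = [23, 45].
4. finally always runs: `lst.append(71)` → lst = [23, 45, 71].
Result: [23, 45, 71]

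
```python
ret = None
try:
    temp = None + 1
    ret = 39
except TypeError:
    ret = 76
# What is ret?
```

Step-by-step execution trace:
1. `temp = None + 1` raises TypeError.
2. `ret = 39` is not reached.
3. `except TypeError` matches → ret = 76.
Result: 76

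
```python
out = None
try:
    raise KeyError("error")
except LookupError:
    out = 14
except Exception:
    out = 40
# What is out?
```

Step-by-step execution trace:
1. `raise KeyError(...)` raises KeyError.
2. `except LookupError` matches (KeyError is a subclass of LookupError) → out = 14.
3. `except Exception` is not reached.
Result: 14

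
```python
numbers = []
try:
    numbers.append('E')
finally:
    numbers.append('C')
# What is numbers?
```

Step-by-step execution trace:
1. try: `numbers.append('E')` → numbers = ['E'].
2. The try body completes without raising.
3. finally always runs: `numbers.append('C')` → numbers = ['E', 'C'].
Result: ['E', 'C']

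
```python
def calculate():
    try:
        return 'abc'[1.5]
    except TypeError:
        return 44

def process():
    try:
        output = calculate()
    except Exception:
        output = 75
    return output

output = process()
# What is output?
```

Step-by-step execution trace:
1. `process()` calls `calculate()`.
2. In calculate: `'abc'[1.5]` raises TypeError; `except TypeError` catches it → returns 44.
3. In process: `output = calculate()` → output = 44. No exception reaches process.
4. `except Exception` is skipped; process returns 44.
5. output = 44.
Result: 44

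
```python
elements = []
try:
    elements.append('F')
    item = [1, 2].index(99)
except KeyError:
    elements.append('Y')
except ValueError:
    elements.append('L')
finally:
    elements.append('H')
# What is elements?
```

Step-by-step execution trace:
1. try: `elements.append('F')` → elements = ['F'].
2. `item = [1, 2].index(99)` raises ValueError.
3. `except KeyError` does not match ValueError; skipped.
4. `except ValueError` matches → `elements.append('L')` → elements = ['F', 'L'].
5. finally always runs: `elements.append('H')` → elements = ['F', 'L', 'H'].
Result: ['F', 'L', 'H']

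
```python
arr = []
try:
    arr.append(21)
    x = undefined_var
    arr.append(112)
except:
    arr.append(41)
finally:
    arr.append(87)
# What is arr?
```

Step-by-step execution trace:
1. try: `arr.append(21)` → arr = [21].
2. `x = undefined_var` raises NameError; `arr.append(112)` is not reached.
3. bare `except` matches → `arr.append(41)` → arr = [21, 41].
4. finally always runs: `arr.append(87)` → arr = [21, 41, 87].
Result: [21, 41, 87]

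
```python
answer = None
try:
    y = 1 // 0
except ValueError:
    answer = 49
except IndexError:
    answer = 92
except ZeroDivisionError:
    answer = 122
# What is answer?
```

Step-by-step execution trace:
1. `y = 1 // 0` raises ZeroDivisionError.
2. `except ValueError` does not match ZeroDivisionError; skipped.
3. `except IndexError` does not match ZeroDivisionError; skipped.
4. `except ZeroDivisionError` matches → answer = 122.
Result: 122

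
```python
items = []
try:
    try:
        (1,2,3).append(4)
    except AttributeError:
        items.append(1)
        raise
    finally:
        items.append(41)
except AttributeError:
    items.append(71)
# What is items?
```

Step-by-step execution trace:
1. Inner try: `(1,2,3).append(4)` raises AttributeError.
2. Inner `except AttributeError` matches → `items.append(1)` → items = [1].
3. bare `raise` re-raises AttributeError.
4. Inner `finally` runs during unwinding: `items.append(41)` → items = [1, 41].
5. Outer `except AttributeError` matches → `items.append(71)` → items = [1, 41, 71].
Result: [1, 41, 71]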